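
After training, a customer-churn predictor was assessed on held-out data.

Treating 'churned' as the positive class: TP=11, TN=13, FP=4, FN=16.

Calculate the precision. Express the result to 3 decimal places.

0.733

Precision = TP/(TP+FP) = 11/(11+4) = 11/15 = 0.733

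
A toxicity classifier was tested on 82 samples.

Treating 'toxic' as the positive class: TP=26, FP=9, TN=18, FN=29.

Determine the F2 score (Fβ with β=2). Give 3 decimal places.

0.510

Fβ = (1+β²)·TP / ((1+β²)·TP + β²·FN + FP), with β²=4
= 5·26 / (5·26 + 4·29 + 9) = 0.510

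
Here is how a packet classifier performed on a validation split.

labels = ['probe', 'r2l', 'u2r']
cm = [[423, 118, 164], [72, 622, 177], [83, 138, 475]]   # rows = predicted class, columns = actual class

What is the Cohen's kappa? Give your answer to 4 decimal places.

0.5007

Observed agreement pₒ = trace/N = 1520/2272 = 0.66901
Expected agreement pₑ = Σ (rowᵢ·colᵢ)/N² = (578·705 + 878·871 + 816·696)/2272² = 0.33711
κ = (pₒ − pₑ)/(1 − pₑ) = (0.66901 − 0.33711)/(1 − 0.33711) = 0.5007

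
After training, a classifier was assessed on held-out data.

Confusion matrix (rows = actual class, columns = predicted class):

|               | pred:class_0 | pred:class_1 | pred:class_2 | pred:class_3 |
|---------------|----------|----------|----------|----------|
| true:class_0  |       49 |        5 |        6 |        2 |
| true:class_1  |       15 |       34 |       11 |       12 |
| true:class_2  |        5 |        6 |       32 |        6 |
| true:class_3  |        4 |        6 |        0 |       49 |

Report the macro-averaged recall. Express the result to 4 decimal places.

0.6865

Per-class recall (TP/(TP+FN)):
  class_0: TP=49, FN=5+6+2=13 → 49/62 = 0.79032
  class_1: TP=34, FN=15+11+12=38 → 34/72 = 0.47222
  class_2: TP=32, FN=5+6+6=17 → 32/49 = 0.65306
  class_3: TP=49, FN=4+6+0=10 → 49/59 = 0.83051
Macro-recall = mean = (0.79032 + 0.47222 + 0.65306 + 0.83051) / 4 = 0.6865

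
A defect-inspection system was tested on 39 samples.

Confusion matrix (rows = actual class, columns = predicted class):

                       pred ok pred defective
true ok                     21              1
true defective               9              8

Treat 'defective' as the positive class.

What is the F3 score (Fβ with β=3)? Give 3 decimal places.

Fβ = (1+β²)·TP / ((1+β²)·TP + β²·FN + FP), with β²=9
= 10·8 / (10·8 + 9·9 + 1) = 0.494

0.494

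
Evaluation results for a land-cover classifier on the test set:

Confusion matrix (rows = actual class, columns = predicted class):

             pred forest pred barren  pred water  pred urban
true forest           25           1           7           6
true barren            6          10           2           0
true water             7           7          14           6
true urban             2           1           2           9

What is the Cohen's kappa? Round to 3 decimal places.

0.382

Observed agreement pₒ = trace/N = 58/105 = 0.5524
Expected agreement pₑ = Σ (rowᵢ·colᵢ)/N² = (39·40 + 18·19 + 34·25 + 14·21)/105² = 0.2763
κ = (pₒ − pₑ)/(1 − pₑ) = (0.5524 − 0.2763)/(1 − 0.2763) = 0.382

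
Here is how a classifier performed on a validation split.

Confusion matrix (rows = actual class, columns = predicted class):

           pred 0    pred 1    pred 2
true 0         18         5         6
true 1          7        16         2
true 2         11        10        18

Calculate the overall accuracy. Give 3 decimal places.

0.559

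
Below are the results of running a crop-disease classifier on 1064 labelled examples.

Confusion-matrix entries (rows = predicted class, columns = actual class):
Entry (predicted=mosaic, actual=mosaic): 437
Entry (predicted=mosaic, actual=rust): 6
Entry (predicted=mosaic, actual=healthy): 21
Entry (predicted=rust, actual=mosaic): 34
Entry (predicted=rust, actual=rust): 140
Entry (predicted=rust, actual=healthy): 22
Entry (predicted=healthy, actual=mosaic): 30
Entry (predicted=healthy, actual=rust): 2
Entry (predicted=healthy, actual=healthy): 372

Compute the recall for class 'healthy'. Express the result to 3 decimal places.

Treat 'healthy' as positive and all other classes as negative.
recall = TP/(TP+FN).
healthy: TP=372, FN=21+22=43 → 372/415 = 0.8964

0.896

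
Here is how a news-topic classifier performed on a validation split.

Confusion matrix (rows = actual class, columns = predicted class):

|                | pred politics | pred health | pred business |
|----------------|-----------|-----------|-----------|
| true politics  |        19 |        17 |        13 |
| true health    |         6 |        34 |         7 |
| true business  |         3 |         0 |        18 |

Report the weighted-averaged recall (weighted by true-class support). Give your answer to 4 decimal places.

0.6068

Per-class recall (TP/(TP+FN)):
  politics: TP=19, FN=17+13=30 → 19/49 = 0.38776
  health: TP=34, FN=6+7=13 → 34/47 = 0.72340
  business: TP=18, FN=3+0=3 → 18/21 = 0.85714
Weighted-recall = Σ (supportᵢ/N)·recallᵢ with N=117: (49/117)·0.38776 + (47/117)·0.72340 + (21/117)·0.85714 = 0.6068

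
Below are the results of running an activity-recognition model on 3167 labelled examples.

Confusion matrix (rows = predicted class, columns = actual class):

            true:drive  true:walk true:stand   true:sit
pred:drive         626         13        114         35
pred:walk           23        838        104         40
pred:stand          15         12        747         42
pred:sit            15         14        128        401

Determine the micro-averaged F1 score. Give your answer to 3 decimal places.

0.825

Micro-averaging pools counts across classes: ΣTP=2612, ΣFP=555, ΣFN=555.
Micro-F1 score = 2·TP/(2·TP+FP+FN) on pooled counts = 0.825 (equals overall accuracy in single-label multiclass).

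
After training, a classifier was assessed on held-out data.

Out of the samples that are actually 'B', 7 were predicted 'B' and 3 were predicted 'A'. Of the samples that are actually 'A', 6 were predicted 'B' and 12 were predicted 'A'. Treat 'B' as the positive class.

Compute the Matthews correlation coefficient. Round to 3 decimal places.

0.352

MCC = (TP·TN − FP·FN) / √((TP+FP)(TP+FN)(TN+FP)(TN+FN))
Numerator = 7·12 − 6·3 = 66
Denominator = √(13·10·18·15) = √35100 = 187.3499
MCC = 66 / 187.3499 = 0.352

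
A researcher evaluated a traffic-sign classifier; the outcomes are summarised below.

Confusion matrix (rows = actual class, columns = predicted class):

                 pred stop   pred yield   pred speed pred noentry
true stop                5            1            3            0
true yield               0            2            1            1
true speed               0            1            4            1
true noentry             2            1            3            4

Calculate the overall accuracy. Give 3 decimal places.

Accuracy = trace / total = (5+2+4+4=15) / 29 = 15/29 = 0.517

0.517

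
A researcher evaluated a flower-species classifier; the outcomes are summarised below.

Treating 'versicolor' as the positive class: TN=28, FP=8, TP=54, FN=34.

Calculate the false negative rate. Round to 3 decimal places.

FNR = FN/(FN+TP) = 34/(34+54) = 0.386

0.386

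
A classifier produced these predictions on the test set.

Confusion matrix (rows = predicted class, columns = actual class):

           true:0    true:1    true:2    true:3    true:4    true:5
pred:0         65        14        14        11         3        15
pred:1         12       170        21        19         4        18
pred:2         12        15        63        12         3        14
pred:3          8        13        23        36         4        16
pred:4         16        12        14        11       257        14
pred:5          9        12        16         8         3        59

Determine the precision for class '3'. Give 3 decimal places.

Take TP from the diagonal, FP from the rest of the '3' prediction marginal, FN from the rest of the '3' actual marginal.
precision = TP/(TP+FP).
3: TP=36, FP=8+13+23+4+16=64 → 36/100 = 0.3600

0.360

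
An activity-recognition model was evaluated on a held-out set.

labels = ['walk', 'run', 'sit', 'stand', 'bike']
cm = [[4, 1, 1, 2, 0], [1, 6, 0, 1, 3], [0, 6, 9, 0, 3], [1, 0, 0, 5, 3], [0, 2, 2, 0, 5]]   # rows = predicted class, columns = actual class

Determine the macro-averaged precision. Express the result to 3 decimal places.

0.531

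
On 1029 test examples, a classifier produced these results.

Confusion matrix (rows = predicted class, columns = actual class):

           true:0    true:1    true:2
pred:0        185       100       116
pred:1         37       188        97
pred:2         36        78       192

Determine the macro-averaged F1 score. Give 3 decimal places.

Per-class F1 score (2·TP/(2·TP+FP+FN)):
  0: TP=185, FP=100+116=216, FN=37+36=73 → 370/659 = 0.5615
  1: TP=188, FP=37+97=134, FN=100+78=178 → 376/688 = 0.5465
  2: TP=192, FP=36+78=114, FN=116+97=213 → 384/711 = 0.5401
Macro-F1 score = mean = (0.5615 + 0.5465 + 0.5401) / 3 = 0.549

0.549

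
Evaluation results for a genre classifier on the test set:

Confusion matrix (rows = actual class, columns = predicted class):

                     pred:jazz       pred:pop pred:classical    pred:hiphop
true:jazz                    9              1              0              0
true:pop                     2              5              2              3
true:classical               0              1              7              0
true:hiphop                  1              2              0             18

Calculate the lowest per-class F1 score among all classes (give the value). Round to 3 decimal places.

Per-class F1 score (2·TP/(2·TP+FP+FN)):
  jazz: TP=9, FP=2+0+1=3, FN=1+0+0=1 → 18/22 = 0.8182
  pop: TP=5, FP=1+1+2=4, FN=2+2+3=7 → 10/21 = 0.4762
  classical: TP=7, FP=0+2+0=2, FN=0+1+0=1 → 14/17 = 0.8235
  hiphop: TP=18, FP=0+3+0=3, FN=1+2+0=3 → 36/42 = 0.8571
Lowest is class 'pop' with F1 score = 0.476.

0.476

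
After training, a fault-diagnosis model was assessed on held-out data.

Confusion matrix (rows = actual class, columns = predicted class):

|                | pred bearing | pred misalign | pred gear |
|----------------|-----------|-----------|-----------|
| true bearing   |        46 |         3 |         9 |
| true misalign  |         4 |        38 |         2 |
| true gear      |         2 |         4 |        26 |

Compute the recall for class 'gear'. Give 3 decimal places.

recall = TP/(TP+FN).
gear: TP=26, FN=2+4=6 → 26/32 = 0.8125

0.813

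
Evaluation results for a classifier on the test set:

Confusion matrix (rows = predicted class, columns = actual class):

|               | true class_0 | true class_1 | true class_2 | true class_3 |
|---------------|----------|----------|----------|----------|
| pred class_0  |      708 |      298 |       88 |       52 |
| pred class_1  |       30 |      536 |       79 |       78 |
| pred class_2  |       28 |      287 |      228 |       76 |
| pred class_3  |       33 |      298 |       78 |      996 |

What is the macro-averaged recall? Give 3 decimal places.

0.644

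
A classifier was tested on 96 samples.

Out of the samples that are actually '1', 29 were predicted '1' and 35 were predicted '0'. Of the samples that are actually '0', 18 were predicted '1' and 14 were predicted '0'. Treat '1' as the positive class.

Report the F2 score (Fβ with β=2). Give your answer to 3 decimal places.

0.479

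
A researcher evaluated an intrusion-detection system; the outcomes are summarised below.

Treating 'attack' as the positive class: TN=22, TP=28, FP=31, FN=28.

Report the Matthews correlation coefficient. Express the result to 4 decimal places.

MCC = (TP·TN − FP·FN) / √((TP+FP)(TP+FN)(TN+FP)(TN+FN))
Numerator = 28·22 − 31·28 = -252
Denominator = √(59·56·53·50) = √8755600 = 2958.9863
MCC = -252 / 2958.9863 = -0.0852

-0.0852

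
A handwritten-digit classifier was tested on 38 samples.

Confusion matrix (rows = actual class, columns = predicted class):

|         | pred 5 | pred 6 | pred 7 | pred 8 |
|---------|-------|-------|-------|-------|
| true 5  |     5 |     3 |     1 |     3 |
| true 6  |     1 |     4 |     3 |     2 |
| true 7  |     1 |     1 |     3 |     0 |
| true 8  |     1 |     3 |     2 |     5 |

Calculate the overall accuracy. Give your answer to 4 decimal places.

0.4474

Accuracy = trace / total = (5+4+3+5=17) / 38 = 17/38 = 0.4474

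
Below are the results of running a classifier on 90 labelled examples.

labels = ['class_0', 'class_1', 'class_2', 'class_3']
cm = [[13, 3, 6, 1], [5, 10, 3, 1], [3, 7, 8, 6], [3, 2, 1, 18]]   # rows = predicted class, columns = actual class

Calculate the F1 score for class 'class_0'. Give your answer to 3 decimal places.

One-vs-rest for 'class_0': TP = diagonal; FP = other classes predicted 'class_0'; FN = 'class_0' predicted as other.
F1 score = 2·TP/(2·TP+FP+FN).
class_0: TP=13, FP=3+6+1=10, FN=5+3+3=11 → 26/47 = 0.5532

0.553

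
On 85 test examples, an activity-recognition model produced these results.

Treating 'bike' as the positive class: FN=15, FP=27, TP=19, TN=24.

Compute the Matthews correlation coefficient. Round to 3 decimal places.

0.029

MCC = (TP·TN − FP·FN) / √((TP+FP)(TP+FN)(TN+FP)(TN+FN))
Numerator = 19·24 − 27·15 = 51
Denominator = √(46·34·51·39) = √3110796 = 1763.7449
MCC = 51 / 1763.7449 = 0.029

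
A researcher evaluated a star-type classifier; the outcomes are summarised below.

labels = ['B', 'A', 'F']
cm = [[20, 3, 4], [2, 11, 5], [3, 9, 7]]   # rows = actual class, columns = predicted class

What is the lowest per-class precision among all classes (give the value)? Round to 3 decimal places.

Per-class precision (TP/(TP+FP)):
  B: TP=20, FP=2+3=5 → 20/25 = 0.8000
  A: TP=11, FP=3+9=12 → 11/23 = 0.4783
  F: TP=7, FP=4+5=9 → 7/16 = 0.4375
Lowest is class 'F' with precision = 0.438.

0.438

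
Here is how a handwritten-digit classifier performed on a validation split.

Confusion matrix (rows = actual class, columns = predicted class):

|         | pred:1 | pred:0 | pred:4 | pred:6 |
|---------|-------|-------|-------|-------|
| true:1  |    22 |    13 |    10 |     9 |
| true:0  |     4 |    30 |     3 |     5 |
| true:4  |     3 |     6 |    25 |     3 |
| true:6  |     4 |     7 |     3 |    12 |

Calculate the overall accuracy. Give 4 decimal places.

0.5597

Accuracy = trace / total = (22+30+25+12=89) / 159 = 89/159 = 0.5597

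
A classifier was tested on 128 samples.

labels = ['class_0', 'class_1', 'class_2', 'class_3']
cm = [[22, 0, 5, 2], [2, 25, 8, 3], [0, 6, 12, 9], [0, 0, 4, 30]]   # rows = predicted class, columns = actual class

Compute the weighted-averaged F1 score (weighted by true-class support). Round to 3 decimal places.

0.693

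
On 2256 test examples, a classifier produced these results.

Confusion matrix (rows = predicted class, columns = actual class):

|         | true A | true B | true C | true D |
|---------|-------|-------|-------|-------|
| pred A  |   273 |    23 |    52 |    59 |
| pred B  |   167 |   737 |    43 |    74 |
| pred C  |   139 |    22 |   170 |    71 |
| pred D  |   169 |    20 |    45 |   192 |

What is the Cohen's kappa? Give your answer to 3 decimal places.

0.457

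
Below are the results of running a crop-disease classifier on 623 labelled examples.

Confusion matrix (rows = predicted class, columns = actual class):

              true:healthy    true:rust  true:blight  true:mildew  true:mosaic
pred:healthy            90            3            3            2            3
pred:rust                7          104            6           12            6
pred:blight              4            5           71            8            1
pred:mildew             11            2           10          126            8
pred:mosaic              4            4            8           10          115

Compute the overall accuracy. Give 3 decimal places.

0.812

Accuracy = trace / total = (90+104+71+126+115=506) / 623 = 506/623 = 0.812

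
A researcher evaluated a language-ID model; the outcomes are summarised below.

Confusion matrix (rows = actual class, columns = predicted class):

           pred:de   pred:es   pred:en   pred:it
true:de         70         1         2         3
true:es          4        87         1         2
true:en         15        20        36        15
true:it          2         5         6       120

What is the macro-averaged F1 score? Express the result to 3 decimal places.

0.777

Per-class F1 score (2·TP/(2·TP+FP+FN)):
  de: TP=70, FP=4+15+2=21, FN=1+2+3=6 → 140/167 = 0.8383
  es: TP=87, FP=1+20+5=26, FN=4+1+2=7 → 174/207 = 0.8406
  en: TP=36, FP=2+1+6=9, FN=15+20+15=50 → 72/131 = 0.5496
  it: TP=120, FP=3+2+15=20, FN=2+5+6=13 → 240/273 = 0.8791
Macro-F1 score = mean = (0.8383 + 0.8406 + 0.5496 + 0.8791) / 4 = 0.777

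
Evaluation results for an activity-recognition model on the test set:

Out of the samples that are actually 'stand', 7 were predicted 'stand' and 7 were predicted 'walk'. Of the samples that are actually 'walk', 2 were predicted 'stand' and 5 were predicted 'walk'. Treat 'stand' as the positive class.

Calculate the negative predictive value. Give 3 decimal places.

NPV = TN/(TN+FN) = 5/(5+7) = 0.417

0.417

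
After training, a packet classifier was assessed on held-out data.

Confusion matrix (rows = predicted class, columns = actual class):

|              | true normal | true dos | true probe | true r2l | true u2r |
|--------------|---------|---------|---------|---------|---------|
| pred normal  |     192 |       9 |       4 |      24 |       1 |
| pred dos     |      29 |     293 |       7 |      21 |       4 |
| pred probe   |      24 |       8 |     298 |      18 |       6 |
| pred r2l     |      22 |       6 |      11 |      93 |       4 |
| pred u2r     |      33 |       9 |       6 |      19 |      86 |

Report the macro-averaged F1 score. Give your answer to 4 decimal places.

Per-class F1 score (2·TP/(2·TP+FP+FN)):
  normal: TP=192, FP=9+4+24+1=38, FN=29+24+22+33=108 → 384/530 = 0.72453
  dos: TP=293, FP=29+7+21+4=61, FN=9+8+6+9=32 → 586/679 = 0.86303
  probe: TP=298, FP=24+8+18+6=56, FN=4+7+11+6=28 → 596/680 = 0.87647
  r2l: TP=93, FP=22+6+11+4=43, FN=24+21+18+19=82 → 186/311 = 0.59807
  u2r: TP=86, FP=33+9+6+19=67, FN=1+4+6+4=15 → 172/254 = 0.67717
Macro-F1 score = mean = (0.72453 + 0.86303 + 0.87647 + 0.59807 + 0.67717) / 5 = 0.7479

0.7479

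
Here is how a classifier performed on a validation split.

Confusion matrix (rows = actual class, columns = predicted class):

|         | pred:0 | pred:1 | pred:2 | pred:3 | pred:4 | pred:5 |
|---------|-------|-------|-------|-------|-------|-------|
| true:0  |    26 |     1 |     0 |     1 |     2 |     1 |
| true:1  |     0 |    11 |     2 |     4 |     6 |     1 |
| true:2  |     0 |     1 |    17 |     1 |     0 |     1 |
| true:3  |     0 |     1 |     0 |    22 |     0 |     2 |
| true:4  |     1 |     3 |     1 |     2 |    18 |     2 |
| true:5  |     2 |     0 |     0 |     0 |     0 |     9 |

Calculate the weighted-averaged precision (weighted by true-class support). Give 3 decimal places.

0.750

Per-class precision (TP/(TP+FP)):
  0: TP=26, FP=0+0+0+1+2=3 → 26/29 = 0.8966
  1: TP=11, FP=1+1+1+3+0=6 → 11/17 = 0.6471
  2: TP=17, FP=0+2+0+1+0=3 → 17/20 = 0.8500
  3: TP=22, FP=1+4+1+2+0=8 → 22/30 = 0.7333
  4: TP=18, FP=2+6+0+0+0=8 → 18/26 = 0.6923
  5: TP=9, FP=1+1+1+2+2=7 → 9/16 = 0.5625
Weighted-precision = Σ (supportᵢ/N)·precisionᵢ with N=138: (31/138)·0.8966 + (24/138)·0.6471 + (20/138)·0.8500 + (25/138)·0.7333 + (27/138)·0.6923 + (11/138)·0.5625 = 0.750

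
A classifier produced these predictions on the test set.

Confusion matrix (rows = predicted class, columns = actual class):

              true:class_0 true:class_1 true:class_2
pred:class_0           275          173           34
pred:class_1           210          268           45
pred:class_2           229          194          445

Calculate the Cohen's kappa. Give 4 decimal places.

0.3027

Observed agreement pₒ = trace/N = 988/1873 = 0.52750
Expected agreement pₑ = Σ (rowᵢ·colᵢ)/N² = (714·482 + 635·523 + 524·868)/1873² = 0.32242
κ = (pₒ − pₑ)/(1 − pₑ) = (0.52750 − 0.32242)/(1 − 0.32242) = 0.3027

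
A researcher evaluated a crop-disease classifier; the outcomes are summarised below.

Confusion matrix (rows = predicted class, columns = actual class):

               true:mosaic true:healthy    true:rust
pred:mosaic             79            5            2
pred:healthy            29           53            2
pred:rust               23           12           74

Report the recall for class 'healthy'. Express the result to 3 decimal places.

0.757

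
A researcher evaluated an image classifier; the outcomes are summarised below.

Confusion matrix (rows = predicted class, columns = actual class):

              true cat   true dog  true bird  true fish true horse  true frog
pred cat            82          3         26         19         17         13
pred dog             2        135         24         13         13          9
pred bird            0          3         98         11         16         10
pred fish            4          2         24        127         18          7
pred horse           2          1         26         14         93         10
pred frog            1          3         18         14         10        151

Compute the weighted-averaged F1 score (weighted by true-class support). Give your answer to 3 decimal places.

0.666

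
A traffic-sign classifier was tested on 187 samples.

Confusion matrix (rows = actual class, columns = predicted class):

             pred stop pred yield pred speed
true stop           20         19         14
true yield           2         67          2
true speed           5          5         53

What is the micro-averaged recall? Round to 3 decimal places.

Micro-averaging pools counts across classes: ΣTP=140, ΣFP=47, ΣFN=47.
Micro-recall = TP/(TP+FN) on pooled counts = 0.749 (equals overall accuracy in single-label multiclass).

0.749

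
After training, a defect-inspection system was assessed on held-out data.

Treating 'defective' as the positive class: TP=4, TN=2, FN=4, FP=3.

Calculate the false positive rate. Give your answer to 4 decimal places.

0.6000

FPR = FP/(FP+TN) = 3/(3+2) = 0.6000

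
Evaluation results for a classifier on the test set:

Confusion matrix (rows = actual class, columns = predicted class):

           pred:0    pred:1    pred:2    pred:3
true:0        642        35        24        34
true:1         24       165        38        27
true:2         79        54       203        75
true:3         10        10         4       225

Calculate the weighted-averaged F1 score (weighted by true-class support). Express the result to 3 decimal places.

Per-class F1 score (2·TP/(2·TP+FP+FN)):
  0: TP=642, FP=24+79+10=113, FN=35+24+34=93 → 1284/1490 = 0.8617
  1: TP=165, FP=35+54+10=99, FN=24+38+27=89 → 330/518 = 0.6371
  2: TP=203, FP=24+38+4=66, FN=79+54+75=208 → 406/680 = 0.5971
  3: TP=225, FP=34+27+75=136, FN=10+10+4=24 → 450/610 = 0.7377
Weighted-F1 score = Σ (supportᵢ/N)·F1 scoreᵢ with N=1649: (735/1649)·0.8617 + (254/1649)·0.6371 + (411/1649)·0.5971 + (249/1649)·0.7377 = 0.742

0.742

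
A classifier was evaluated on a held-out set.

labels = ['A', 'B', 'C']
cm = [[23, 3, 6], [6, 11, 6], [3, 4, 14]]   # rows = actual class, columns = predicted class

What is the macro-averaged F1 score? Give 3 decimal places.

Per-class F1 score (2·TP/(2·TP+FP+FN)):
  A: TP=23, FP=6+3=9, FN=3+6=9 → 46/64 = 0.7188
  B: TP=11, FP=3+4=7, FN=6+6=12 → 22/41 = 0.5366
  C: TP=14, FP=6+6=12, FN=3+4=7 → 28/47 = 0.5957
Macro-F1 score = mean = (0.7188 + 0.5366 + 0.5957) / 3 = 0.617

0.617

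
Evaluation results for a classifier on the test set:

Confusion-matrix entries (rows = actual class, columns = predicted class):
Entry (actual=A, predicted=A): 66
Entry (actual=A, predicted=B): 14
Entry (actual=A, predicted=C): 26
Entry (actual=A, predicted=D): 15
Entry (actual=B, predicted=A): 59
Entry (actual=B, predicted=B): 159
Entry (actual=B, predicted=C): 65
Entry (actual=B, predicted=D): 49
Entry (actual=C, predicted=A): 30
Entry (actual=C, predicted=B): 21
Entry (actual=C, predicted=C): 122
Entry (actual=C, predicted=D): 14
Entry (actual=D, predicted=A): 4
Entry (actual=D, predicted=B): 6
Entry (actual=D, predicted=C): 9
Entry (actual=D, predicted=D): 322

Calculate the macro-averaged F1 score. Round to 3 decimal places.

0.634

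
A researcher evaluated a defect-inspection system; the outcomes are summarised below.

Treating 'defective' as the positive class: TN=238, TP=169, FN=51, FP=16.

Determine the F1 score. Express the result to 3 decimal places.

Precision = TP/(TP+FP) = 169/185 = 0.9135
Recall = TP/(TP+FN) = 169/220 = 0.7682
F1 = 2·TP/(2·TP+FP+FN) = 338/405 = 0.835

0.835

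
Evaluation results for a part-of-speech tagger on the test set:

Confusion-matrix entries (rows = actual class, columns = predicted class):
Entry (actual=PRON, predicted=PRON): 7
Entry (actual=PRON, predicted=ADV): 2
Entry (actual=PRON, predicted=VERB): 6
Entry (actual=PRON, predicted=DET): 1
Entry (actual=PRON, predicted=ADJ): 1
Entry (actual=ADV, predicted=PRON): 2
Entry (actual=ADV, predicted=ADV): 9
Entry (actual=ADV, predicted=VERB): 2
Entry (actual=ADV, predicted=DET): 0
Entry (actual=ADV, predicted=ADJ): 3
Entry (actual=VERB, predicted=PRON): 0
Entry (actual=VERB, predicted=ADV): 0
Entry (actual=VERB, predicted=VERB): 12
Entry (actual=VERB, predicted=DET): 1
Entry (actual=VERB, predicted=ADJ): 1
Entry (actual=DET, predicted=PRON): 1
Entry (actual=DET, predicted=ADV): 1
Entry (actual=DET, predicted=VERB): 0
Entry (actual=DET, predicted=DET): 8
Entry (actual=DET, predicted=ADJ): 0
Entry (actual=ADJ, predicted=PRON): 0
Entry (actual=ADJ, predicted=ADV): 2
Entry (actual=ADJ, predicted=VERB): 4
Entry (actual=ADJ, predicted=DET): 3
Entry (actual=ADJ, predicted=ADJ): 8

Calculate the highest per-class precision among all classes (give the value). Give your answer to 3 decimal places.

0.700

Per-class precision (TP/(TP+FP)):
  PRON: TP=7, FP=2+0+1+0=3 → 7/10 = 0.7000
  ADV: TP=9, FP=2+0+1+2=5 → 9/14 = 0.6429
  VERB: TP=12, FP=6+2+0+4=12 → 12/24 = 0.5000
  DET: TP=8, FP=1+0+1+3=5 → 8/13 = 0.6154
  ADJ: TP=8, FP=1+3+1+0=5 → 8/13 = 0.6154
Highest is class 'PRON' with precision = 0.700.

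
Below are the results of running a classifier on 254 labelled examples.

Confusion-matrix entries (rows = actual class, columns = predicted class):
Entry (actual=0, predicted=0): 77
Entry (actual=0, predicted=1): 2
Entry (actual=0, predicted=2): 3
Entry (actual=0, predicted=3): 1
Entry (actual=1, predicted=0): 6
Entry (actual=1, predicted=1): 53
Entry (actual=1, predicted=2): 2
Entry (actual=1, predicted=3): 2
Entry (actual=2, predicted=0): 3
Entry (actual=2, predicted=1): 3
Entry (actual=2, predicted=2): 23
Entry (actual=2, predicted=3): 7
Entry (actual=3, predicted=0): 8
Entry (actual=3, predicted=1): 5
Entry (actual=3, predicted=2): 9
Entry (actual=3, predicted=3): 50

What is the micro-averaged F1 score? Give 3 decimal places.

0.799

Micro-averaging pools counts across classes: ΣTP=203, ΣFP=51, ΣFN=51.
Micro-F1 score = 2·TP/(2·TP+FP+FN) on pooled counts = 0.799 (equals overall accuracy in single-label multiclass).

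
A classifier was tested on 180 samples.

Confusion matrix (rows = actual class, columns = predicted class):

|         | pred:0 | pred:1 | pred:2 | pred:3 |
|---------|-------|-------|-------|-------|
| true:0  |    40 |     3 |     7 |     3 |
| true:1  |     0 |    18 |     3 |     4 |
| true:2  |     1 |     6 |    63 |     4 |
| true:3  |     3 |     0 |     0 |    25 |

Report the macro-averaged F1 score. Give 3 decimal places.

Per-class F1 score (2·TP/(2·TP+FP+FN)):
  0: TP=40, FP=0+1+3=4, FN=3+7+3=13 → 80/97 = 0.8247
  1: TP=18, FP=3+6+0=9, FN=0+3+4=7 → 36/52 = 0.6923
  2: TP=63, FP=7+3+0=10, FN=1+6+4=11 → 126/147 = 0.8571
  3: TP=25, FP=3+4+4=11, FN=3+0+0=3 → 50/64 = 0.7813
Macro-F1 score = mean = (0.8247 + 0.6923 + 0.8571 + 0.7813) / 4 = 0.789

0.789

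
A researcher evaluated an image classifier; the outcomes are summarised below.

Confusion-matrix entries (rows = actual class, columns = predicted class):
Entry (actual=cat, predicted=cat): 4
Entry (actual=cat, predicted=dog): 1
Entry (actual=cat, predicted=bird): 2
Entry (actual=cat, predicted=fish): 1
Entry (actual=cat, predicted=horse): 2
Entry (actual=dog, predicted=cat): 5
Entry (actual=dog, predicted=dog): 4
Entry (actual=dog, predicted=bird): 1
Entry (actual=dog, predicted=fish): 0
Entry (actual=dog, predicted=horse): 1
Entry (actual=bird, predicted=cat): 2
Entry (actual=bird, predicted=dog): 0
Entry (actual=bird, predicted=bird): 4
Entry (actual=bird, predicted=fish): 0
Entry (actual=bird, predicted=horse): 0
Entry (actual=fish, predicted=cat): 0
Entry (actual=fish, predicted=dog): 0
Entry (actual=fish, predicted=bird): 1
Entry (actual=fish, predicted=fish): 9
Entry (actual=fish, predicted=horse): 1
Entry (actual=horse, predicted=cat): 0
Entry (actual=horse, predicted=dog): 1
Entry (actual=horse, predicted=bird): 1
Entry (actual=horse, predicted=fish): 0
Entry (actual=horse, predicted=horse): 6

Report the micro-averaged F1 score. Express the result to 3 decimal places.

Micro-averaging pools counts across classes: ΣTP=27, ΣFP=19, ΣFN=19.
Micro-F1 score = 2·TP/(2·TP+FP+FN) on pooled counts = 0.587 (equals overall accuracy in single-label multiclass).

0.587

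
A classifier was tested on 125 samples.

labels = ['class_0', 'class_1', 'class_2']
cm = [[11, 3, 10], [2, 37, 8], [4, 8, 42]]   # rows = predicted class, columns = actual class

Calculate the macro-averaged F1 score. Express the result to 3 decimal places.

Per-class F1 score (2·TP/(2·TP+FP+FN)):
  class_0: TP=11, FP=3+10=13, FN=2+4=6 → 22/41 = 0.5366
  class_1: TP=37, FP=2+8=10, FN=3+8=11 → 74/95 = 0.7789
  class_2: TP=42, FP=4+8=12, FN=10+8=18 → 84/114 = 0.7368
Macro-F1 score = mean = (0.5366 + 0.7789 + 0.7368) / 3 = 0.684

0.684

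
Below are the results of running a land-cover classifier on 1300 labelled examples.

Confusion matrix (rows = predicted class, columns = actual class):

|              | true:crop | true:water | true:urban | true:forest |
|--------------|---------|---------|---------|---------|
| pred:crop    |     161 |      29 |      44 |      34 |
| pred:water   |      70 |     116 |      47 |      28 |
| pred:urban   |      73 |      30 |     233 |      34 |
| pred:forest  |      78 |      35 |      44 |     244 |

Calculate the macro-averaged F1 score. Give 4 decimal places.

0.5695

Per-class F1 score (2·TP/(2·TP+FP+FN)):
  crop: TP=161, FP=29+44+34=107, FN=70+73+78=221 → 322/650 = 0.49538
  water: TP=116, FP=70+47+28=145, FN=29+30+35=94 → 232/471 = 0.49257
  urban: TP=233, FP=73+30+34=137, FN=44+47+44=135 → 466/738 = 0.63144
  forest: TP=244, FP=78+35+44=157, FN=34+28+34=96 → 488/741 = 0.65857
Macro-F1 score = mean = (0.49538 + 0.49257 + 0.63144 + 0.65857) / 4 = 0.5695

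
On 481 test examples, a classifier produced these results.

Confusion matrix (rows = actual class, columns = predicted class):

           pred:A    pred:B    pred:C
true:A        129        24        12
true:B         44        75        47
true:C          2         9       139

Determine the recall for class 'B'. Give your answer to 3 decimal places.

Take TP from the diagonal, FP from the rest of the 'B' prediction marginal, FN from the rest of the 'B' actual marginal.
recall = TP/(TP+FN).
B: TP=75, FN=44+47=91 → 75/166 = 0.4518

0.452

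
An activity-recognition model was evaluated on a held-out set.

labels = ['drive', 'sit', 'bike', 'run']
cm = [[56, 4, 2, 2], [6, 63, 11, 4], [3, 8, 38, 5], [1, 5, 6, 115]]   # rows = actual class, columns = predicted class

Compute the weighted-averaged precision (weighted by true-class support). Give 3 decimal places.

Per-class precision (TP/(TP+FP)):
  drive: TP=56, FP=6+3+1=10 → 56/66 = 0.8485
  sit: TP=63, FP=4+8+5=17 → 63/80 = 0.7875
  bike: TP=38, FP=2+11+6=19 → 38/57 = 0.6667
  run: TP=115, FP=2+4+5=11 → 115/126 = 0.9127
Weighted-precision = Σ (supportᵢ/N)·precisionᵢ with N=329: (64/329)·0.8485 + (84/329)·0.7875 + (54/329)·0.6667 + (127/329)·0.9127 = 0.828

0.828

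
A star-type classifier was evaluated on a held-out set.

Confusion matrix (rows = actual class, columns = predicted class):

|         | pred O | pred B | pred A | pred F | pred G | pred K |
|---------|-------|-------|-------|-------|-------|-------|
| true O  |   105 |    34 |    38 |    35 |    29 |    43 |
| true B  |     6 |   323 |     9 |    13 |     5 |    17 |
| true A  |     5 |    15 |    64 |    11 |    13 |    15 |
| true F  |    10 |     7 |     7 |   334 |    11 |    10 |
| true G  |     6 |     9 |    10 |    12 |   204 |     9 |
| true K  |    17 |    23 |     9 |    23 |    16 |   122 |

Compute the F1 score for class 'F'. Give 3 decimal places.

One-vs-rest for 'F': TP = diagonal; FP = other classes predicted 'F'; FN = 'F' predicted as other.
F1 score = 2·TP/(2·TP+FP+FN).
F: TP=334, FP=35+13+11+12+23=94, FN=10+7+7+11+10=45 → 668/807 = 0.8278

0.828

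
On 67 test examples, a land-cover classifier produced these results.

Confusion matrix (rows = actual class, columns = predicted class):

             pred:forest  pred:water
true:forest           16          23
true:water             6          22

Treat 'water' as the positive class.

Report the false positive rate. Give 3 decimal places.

0.590

FPR = FP/(FP+TN) = 23/(23+16) = 0.590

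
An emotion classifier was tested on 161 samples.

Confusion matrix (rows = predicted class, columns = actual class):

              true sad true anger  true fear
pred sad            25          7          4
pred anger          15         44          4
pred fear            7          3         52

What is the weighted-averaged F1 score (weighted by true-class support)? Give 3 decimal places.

Per-class F1 score (2·TP/(2·TP+FP+FN)):
  sad: TP=25, FP=7+4=11, FN=15+7=22 → 50/83 = 0.6024
  anger: TP=44, FP=15+4=19, FN=7+3=10 → 88/117 = 0.7521
  fear: TP=52, FP=7+3=10, FN=4+4=8 → 104/122 = 0.8525
Weighted-F1 score = Σ (supportᵢ/N)·F1 scoreᵢ with N=161: (47/161)·0.6024 + (54/161)·0.7521 + (60/161)·0.8525 = 0.746

0.746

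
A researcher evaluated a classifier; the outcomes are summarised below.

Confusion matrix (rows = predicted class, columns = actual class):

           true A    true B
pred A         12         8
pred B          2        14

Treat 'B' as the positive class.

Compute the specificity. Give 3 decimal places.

0.857

Specificity = TN/(TN+FP) = 12/(12+2) = 0.857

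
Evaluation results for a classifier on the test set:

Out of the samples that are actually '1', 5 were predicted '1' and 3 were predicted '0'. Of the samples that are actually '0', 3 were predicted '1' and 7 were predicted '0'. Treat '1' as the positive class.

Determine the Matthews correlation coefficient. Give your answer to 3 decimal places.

MCC = (TP·TN − FP·FN) / √((TP+FP)(TP+FN)(TN+FP)(TN+FN))
Numerator = 5·7 − 3·3 = 26
Denominator = √(8·8·10·10) = √6400 = 80.0000
MCC = 26 / 80.0000 = 0.325

0.325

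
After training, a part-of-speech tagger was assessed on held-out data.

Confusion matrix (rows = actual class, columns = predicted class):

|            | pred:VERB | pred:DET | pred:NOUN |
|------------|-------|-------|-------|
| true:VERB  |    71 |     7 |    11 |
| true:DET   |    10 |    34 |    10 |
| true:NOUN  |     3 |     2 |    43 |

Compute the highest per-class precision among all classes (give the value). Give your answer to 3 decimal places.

Per-class precision (TP/(TP+FP)):
  VERB: TP=71, FP=10+3=13 → 71/84 = 0.8452
  DET: TP=34, FP=7+2=9 → 34/43 = 0.7907
  NOUN: TP=43, FP=11+10=21 → 43/64 = 0.6719
Highest is class 'VERB' with precision = 0.845.

0.845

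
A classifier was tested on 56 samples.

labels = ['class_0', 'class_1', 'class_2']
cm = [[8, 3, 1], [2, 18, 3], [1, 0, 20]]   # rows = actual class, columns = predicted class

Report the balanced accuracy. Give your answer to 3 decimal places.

0.801

Balanced accuracy = mean of per-class recall.
  class_0: recall = 8/12 = 0.6667
  class_1: recall = 18/23 = 0.7826
  class_2: recall = 20/21 = 0.9524
Mean = (0.6667 + 0.7826 + 0.9524) / 3 = 0.801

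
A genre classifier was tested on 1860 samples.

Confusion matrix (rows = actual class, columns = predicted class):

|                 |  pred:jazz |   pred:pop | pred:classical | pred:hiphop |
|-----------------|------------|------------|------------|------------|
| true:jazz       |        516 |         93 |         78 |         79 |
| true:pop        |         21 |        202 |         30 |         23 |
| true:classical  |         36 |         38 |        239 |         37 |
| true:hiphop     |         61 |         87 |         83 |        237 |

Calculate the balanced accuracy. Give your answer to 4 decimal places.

Balanced accuracy = mean of per-class recall.
  jazz: recall = 516/766 = 0.67363
  pop: recall = 202/276 = 0.73188
  classical: recall = 239/350 = 0.68286
  hiphop: recall = 237/468 = 0.50641
Mean = (0.67363 + 0.73188 + 0.68286 + 0.50641) / 4 = 0.6487

0.6487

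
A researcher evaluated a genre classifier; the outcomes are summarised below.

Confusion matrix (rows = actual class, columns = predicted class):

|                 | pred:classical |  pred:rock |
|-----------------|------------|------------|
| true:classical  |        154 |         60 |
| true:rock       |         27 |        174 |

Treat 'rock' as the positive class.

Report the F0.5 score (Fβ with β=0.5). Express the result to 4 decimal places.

0.7652

Fβ = (1+β²)·TP / ((1+β²)·TP + β²·FN + FP), with β²=1/4
= 1.25·174 / (1.25·174 + 0.25·27 + 60) = 0.7652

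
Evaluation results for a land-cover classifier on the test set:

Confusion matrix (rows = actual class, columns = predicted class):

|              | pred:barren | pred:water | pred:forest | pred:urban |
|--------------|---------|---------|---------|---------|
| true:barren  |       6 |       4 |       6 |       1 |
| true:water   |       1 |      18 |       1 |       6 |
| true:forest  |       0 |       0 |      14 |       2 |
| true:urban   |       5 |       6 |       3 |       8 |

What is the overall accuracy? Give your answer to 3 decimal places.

0.568

Accuracy = trace / total = (6+18+14+8=46) / 81 = 46/81 = 0.568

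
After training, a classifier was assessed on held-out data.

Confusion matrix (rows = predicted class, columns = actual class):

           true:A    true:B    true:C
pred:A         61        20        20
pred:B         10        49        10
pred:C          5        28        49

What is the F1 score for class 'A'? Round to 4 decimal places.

0.6893

Take TP from the diagonal, FP from the rest of the 'A' prediction marginal, FN from the rest of the 'A' actual marginal.
F1 score = 2·TP/(2·TP+FP+FN).
A: TP=61, FP=20+20=40, FN=10+5=15 → 122/177 = 0.68927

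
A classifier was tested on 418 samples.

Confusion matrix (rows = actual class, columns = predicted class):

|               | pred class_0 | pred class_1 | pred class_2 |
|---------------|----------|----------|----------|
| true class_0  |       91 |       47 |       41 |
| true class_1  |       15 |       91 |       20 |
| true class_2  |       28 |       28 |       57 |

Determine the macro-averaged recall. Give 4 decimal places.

0.5783

Per-class recall (TP/(TP+FN)):
  class_0: TP=91, FN=47+41=88 → 91/179 = 0.50838
  class_1: TP=91, FN=15+20=35 → 91/126 = 0.72222
  class_2: TP=57, FN=28+28=56 → 57/113 = 0.50442
Macro-recall = mean = (0.50838 + 0.72222 + 0.50442) / 3 = 0.5783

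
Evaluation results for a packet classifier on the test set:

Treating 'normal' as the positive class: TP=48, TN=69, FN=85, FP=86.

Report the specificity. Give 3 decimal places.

0.445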